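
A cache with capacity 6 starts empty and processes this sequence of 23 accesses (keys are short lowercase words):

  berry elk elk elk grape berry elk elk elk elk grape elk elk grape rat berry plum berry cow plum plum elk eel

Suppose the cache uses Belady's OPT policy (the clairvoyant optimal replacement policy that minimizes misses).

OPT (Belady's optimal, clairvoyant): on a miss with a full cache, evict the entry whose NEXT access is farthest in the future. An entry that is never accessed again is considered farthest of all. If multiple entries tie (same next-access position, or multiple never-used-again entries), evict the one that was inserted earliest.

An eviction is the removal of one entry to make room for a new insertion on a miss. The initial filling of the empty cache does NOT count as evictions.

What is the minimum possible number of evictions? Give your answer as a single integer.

Answer: 1

Derivation:
OPT (Belady) simulation (capacity=6):
  1. access berry: MISS. Cache: [berry]
  2. access elk: MISS. Cache: [berry elk]
  3. access elk: HIT. Next use of elk: step 4. Cache: [berry elk]
  4. access elk: HIT. Next use of elk: step 7. Cache: [berry elk]
  5. access grape: MISS. Cache: [berry elk grape]
  6. access berry: HIT. Next use of berry: step 16. Cache: [berry elk grape]
  7. access elk: HIT. Next use of elk: step 8. Cache: [berry elk grape]
  8. access elk: HIT. Next use of elk: step 9. Cache: [berry elk grape]
  9. access elk: HIT. Next use of elk: step 10. Cache: [berry elk grape]
  10. access elk: HIT. Next use of elk: step 12. Cache: [berry elk grape]
  11. access grape: HIT. Next use of grape: step 14. Cache: [berry elk grape]
  12. access elk: HIT. Next use of elk: step 13. Cache: [berry elk grape]
  13. access elk: HIT. Next use of elk: step 22. Cache: [berry elk grape]
  14. access grape: HIT. Next use of grape: never. Cache: [berry elk grape]
  15. access rat: MISS. Cache: [berry elk grape rat]
  16. access berry: HIT. Next use of berry: step 18. Cache: [berry elk grape rat]
  17. access plum: MISS. Cache: [berry elk grape rat plum]
  18. access berry: HIT. Next use of berry: never. Cache: [berry elk grape rat plum]
  19. access cow: MISS. Cache: [berry elk grape rat plum cow]
  20. access plum: HIT. Next use of plum: step 21. Cache: [berry elk grape rat plum cow]
  21. access plum: HIT. Next use of plum: never. Cache: [berry elk grape rat plum cow]
  22. access elk: HIT. Next use of elk: never. Cache: [berry elk grape rat plum cow]
  23. access eel: MISS, evict berry (next use: never). Cache: [elk grape rat plum cow eel]
Total: 16 hits, 7 misses, 1 evictions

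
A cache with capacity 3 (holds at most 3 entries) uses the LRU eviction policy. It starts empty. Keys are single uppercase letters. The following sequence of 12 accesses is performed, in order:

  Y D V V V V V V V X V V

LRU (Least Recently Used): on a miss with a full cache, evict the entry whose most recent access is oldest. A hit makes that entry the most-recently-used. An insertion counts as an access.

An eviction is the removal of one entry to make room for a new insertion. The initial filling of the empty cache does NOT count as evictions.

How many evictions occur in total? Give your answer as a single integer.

LRU simulation (capacity=3):
  1. access Y: MISS. Cache (LRU->MRU): [Y]
  2. access D: MISS. Cache (LRU->MRU): [Y D]
  3. access V: MISS. Cache (LRU->MRU): [Y D V]
  4. access V: HIT. Cache (LRU->MRU): [Y D V]
  5. access V: HIT. Cache (LRU->MRU): [Y D V]
  6. access V: HIT. Cache (LRU->MRU): [Y D V]
  7. access V: HIT. Cache (LRU->MRU): [Y D V]
  8. access V: HIT. Cache (LRU->MRU): [Y D V]
  9. access V: HIT. Cache (LRU->MRU): [Y D V]
  10. access X: MISS, evict Y. Cache (LRU->MRU): [D V X]
  11. access V: HIT. Cache (LRU->MRU): [D X V]
  12. access V: HIT. Cache (LRU->MRU): [D X V]
Total: 8 hits, 4 misses, 1 evictions

Answer: 1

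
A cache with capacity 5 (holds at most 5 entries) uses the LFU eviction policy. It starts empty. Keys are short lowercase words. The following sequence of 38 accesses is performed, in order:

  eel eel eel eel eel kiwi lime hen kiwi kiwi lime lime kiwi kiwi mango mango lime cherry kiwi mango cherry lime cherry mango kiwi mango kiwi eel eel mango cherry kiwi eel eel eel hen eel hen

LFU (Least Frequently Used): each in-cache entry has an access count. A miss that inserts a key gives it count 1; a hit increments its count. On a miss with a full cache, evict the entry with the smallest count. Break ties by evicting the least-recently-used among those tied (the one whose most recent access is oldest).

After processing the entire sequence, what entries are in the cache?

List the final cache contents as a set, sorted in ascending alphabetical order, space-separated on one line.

LFU simulation (capacity=5):
  1. access eel: MISS. Cache: [eel(c=1)]
  2. access eel: HIT, count now 2. Cache: [eel(c=2)]
  3. access eel: HIT, count now 3. Cache: [eel(c=3)]
  4. access eel: HIT, count now 4. Cache: [eel(c=4)]
  5. access eel: HIT, count now 5. Cache: [eel(c=5)]
  6. access kiwi: MISS. Cache: [kiwi(c=1) eel(c=5)]
  7. access lime: MISS. Cache: [kiwi(c=1) lime(c=1) eel(c=5)]
  8. access hen: MISS. Cache: [kiwi(c=1) lime(c=1) hen(c=1) eel(c=5)]
  9. access kiwi: HIT, count now 2. Cache: [lime(c=1) hen(c=1) kiwi(c=2) eel(c=5)]
  10. access kiwi: HIT, count now 3. Cache: [lime(c=1) hen(c=1) kiwi(c=3) eel(c=5)]
  11. access lime: HIT, count now 2. Cache: [hen(c=1) lime(c=2) kiwi(c=3) eel(c=5)]
  12. access lime: HIT, count now 3. Cache: [hen(c=1) kiwi(c=3) lime(c=3) eel(c=5)]
  13. access kiwi: HIT, count now 4. Cache: [hen(c=1) lime(c=3) kiwi(c=4) eel(c=5)]
  14. access kiwi: HIT, count now 5. Cache: [hen(c=1) lime(c=3) eel(c=5) kiwi(c=5)]
  15. access mango: MISS. Cache: [hen(c=1) mango(c=1) lime(c=3) eel(c=5) kiwi(c=5)]
  16. access mango: HIT, count now 2. Cache: [hen(c=1) mango(c=2) lime(c=3) eel(c=5) kiwi(c=5)]
  17. access lime: HIT, count now 4. Cache: [hen(c=1) mango(c=2) lime(c=4) eel(c=5) kiwi(c=5)]
  18. access cherry: MISS, evict hen(c=1). Cache: [cherry(c=1) mango(c=2) lime(c=4) eel(c=5) kiwi(c=5)]
  19. access kiwi: HIT, count now 6. Cache: [cherry(c=1) mango(c=2) lime(c=4) eel(c=5) kiwi(c=6)]
  20. access mango: HIT, count now 3. Cache: [cherry(c=1) mango(c=3) lime(c=4) eel(c=5) kiwi(c=6)]
  21. access cherry: HIT, count now 2. Cache: [cherry(c=2) mango(c=3) lime(c=4) eel(c=5) kiwi(c=6)]
  22. access lime: HIT, count now 5. Cache: [cherry(c=2) mango(c=3) eel(c=5) lime(c=5) kiwi(c=6)]
  23. access cherry: HIT, count now 3. Cache: [mango(c=3) cherry(c=3) eel(c=5) lime(c=5) kiwi(c=6)]
  24. access mango: HIT, count now 4. Cache: [cherry(c=3) mango(c=4) eel(c=5) lime(c=5) kiwi(c=6)]
  25. access kiwi: HIT, count now 7. Cache: [cherry(c=3) mango(c=4) eel(c=5) lime(c=5) kiwi(c=7)]
  26. access mango: HIT, count now 5. Cache: [cherry(c=3) eel(c=5) lime(c=5) mango(c=5) kiwi(c=7)]
  27. access kiwi: HIT, count now 8. Cache: [cherry(c=3) eel(c=5) lime(c=5) mango(c=5) kiwi(c=8)]
  28. access eel: HIT, count now 6. Cache: [cherry(c=3) lime(c=5) mango(c=5) eel(c=6) kiwi(c=8)]
  29. access eel: HIT, count now 7. Cache: [cherry(c=3) lime(c=5) mango(c=5) eel(c=7) kiwi(c=8)]
  30. access mango: HIT, count now 6. Cache: [cherry(c=3) lime(c=5) mango(c=6) eel(c=7) kiwi(c=8)]
  31. access cherry: HIT, count now 4. Cache: [cherry(c=4) lime(c=5) mango(c=6) eel(c=7) kiwi(c=8)]
  32. access kiwi: HIT, count now 9. Cache: [cherry(c=4) lime(c=5) mango(c=6) eel(c=7) kiwi(c=9)]
  33. access eel: HIT, count now 8. Cache: [cherry(c=4) lime(c=5) mango(c=6) eel(c=8) kiwi(c=9)]
  34. access eel: HIT, count now 9. Cache: [cherry(c=4) lime(c=5) mango(c=6) kiwi(c=9) eel(c=9)]
  35. access eel: HIT, count now 10. Cache: [cherry(c=4) lime(c=5) mango(c=6) kiwi(c=9) eel(c=10)]
  36. access hen: MISS, evict cherry(c=4). Cache: [hen(c=1) lime(c=5) mango(c=6) kiwi(c=9) eel(c=10)]
  37. access eel: HIT, count now 11. Cache: [hen(c=1) lime(c=5) mango(c=6) kiwi(c=9) eel(c=11)]
  38. access hen: HIT, count now 2. Cache: [hen(c=2) lime(c=5) mango(c=6) kiwi(c=9) eel(c=11)]
Total: 31 hits, 7 misses, 2 evictions

Answer: eel hen kiwi lime mango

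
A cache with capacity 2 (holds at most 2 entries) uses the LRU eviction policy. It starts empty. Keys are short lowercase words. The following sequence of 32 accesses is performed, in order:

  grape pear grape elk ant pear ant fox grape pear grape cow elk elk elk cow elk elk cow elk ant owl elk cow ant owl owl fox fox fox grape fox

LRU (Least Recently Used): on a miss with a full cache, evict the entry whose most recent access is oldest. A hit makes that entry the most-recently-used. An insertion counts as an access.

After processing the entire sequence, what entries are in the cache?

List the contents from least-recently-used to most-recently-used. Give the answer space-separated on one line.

Answer: grape fox

Derivation:
LRU simulation (capacity=2):
  1. access grape: MISS. Cache (LRU->MRU): [grape]
  2. access pear: MISS. Cache (LRU->MRU): [grape pear]
  3. access grape: HIT. Cache (LRU->MRU): [pear grape]
  4. access elk: MISS, evict pear. Cache (LRU->MRU): [grape elk]
  5. access ant: MISS, evict grape. Cache (LRU->MRU): [elk ant]
  6. access pear: MISS, evict elk. Cache (LRU->MRU): [ant pear]
  7. access ant: HIT. Cache (LRU->MRU): [pear ant]
  8. access fox: MISS, evict pear. Cache (LRU->MRU): [ant fox]
  9. access grape: MISS, evict ant. Cache (LRU->MRU): [fox grape]
  10. access pear: MISS, evict fox. Cache (LRU->MRU): [grape pear]
  11. access grape: HIT. Cache (LRU->MRU): [pear grape]
  12. access cow: MISS, evict pear. Cache (LRU->MRU): [grape cow]
  13. access elk: MISS, evict grape. Cache (LRU->MRU): [cow elk]
  14. access elk: HIT. Cache (LRU->MRU): [cow elk]
  15. access elk: HIT. Cache (LRU->MRU): [cow elk]
  16. access cow: HIT. Cache (LRU->MRU): [elk cow]
  17. access elk: HIT. Cache (LRU->MRU): [cow elk]
  18. access elk: HIT. Cache (LRU->MRU): [cow elk]
  19. access cow: HIT. Cache (LRU->MRU): [elk cow]
  20. access elk: HIT. Cache (LRU->MRU): [cow elk]
  21. access ant: MISS, evict cow. Cache (LRU->MRU): [elk ant]
  22. access owl: MISS, evict elk. Cache (LRU->MRU): [ant owl]
  23. access elk: MISS, evict ant. Cache (LRU->MRU): [owl elk]
  24. access cow: MISS, evict owl. Cache (LRU->MRU): [elk cow]
  25. access ant: MISS, evict elk. Cache (LRU->MRU): [cow ant]
  26. access owl: MISS, evict cow. Cache (LRU->MRU): [ant owl]
  27. access owl: HIT. Cache (LRU->MRU): [ant owl]
  28. access fox: MISS, evict ant. Cache (LRU->MRU): [owl fox]
  29. access fox: HIT. Cache (LRU->MRU): [owl fox]
  30. access fox: HIT. Cache (LRU->MRU): [owl fox]
  31. access grape: MISS, evict owl. Cache (LRU->MRU): [fox grape]
  32. access fox: HIT. Cache (LRU->MRU): [grape fox]
Total: 14 hits, 18 misses, 16 evictions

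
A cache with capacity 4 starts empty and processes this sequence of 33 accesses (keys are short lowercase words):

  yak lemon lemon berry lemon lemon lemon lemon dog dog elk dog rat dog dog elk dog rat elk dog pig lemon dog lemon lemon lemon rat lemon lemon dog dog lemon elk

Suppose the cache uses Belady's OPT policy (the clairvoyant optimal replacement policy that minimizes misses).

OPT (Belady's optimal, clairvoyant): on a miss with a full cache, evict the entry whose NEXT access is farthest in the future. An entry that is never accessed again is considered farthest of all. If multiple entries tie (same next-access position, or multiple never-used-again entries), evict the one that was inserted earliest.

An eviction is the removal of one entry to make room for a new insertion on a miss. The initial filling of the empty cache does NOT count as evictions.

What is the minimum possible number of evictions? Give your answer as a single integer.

Answer: 4

Derivation:
OPT (Belady) simulation (capacity=4):
  1. access yak: MISS. Cache: [yak]
  2. access lemon: MISS. Cache: [yak lemon]
  3. access lemon: HIT. Next use of lemon: step 5. Cache: [yak lemon]
  4. access berry: MISS. Cache: [yak lemon berry]
  5. access lemon: HIT. Next use of lemon: step 6. Cache: [yak lemon berry]
  6. access lemon: HIT. Next use of lemon: step 7. Cache: [yak lemon berry]
  7. access lemon: HIT. Next use of lemon: step 8. Cache: [yak lemon berry]
  8. access lemon: HIT. Next use of lemon: step 22. Cache: [yak lemon berry]
  9. access dog: MISS. Cache: [yak lemon berry dog]
  10. access dog: HIT. Next use of dog: step 12. Cache: [yak lemon berry dog]
  11. access elk: MISS, evict yak (next use: never). Cache: [lemon berry dog elk]
  12. access dog: HIT. Next use of dog: step 14. Cache: [lemon berry dog elk]
  13. access rat: MISS, evict berry (next use: never). Cache: [lemon dog elk rat]
  14. access dog: HIT. Next use of dog: step 15. Cache: [lemon dog elk rat]
  15. access dog: HIT. Next use of dog: step 17. Cache: [lemon dog elk rat]
  16. access elk: HIT. Next use of elk: step 19. Cache: [lemon dog elk rat]
  17. access dog: HIT. Next use of dog: step 20. Cache: [lemon dog elk rat]
  18. access rat: HIT. Next use of rat: step 27. Cache: [lemon dog elk rat]
  19. access elk: HIT. Next use of elk: step 33. Cache: [lemon dog elk rat]
  20. access dog: HIT. Next use of dog: step 23. Cache: [lemon dog elk rat]
  21. access pig: MISS, evict elk (next use: step 33). Cache: [lemon dog rat pig]
  22. access lemon: HIT. Next use of lemon: step 24. Cache: [lemon dog rat pig]
  23. access dog: HIT. Next use of dog: step 30. Cache: [lemon dog rat pig]
  24. access lemon: HIT. Next use of lemon: step 25. Cache: [lemon dog rat pig]
  25. access lemon: HIT. Next use of lemon: step 26. Cache: [lemon dog rat pig]
  26. access lemon: HIT. Next use of lemon: step 28. Cache: [lemon dog rat pig]
  27. access rat: HIT. Next use of rat: never. Cache: [lemon dog rat pig]
  28. access lemon: HIT. Next use of lemon: step 29. Cache: [lemon dog rat pig]
  29. access lemon: HIT. Next use of lemon: step 32. Cache: [lemon dog rat pig]
  30. access dog: HIT. Next use of dog: step 31. Cache: [lemon dog rat pig]
  31. access dog: HIT. Next use of dog: never. Cache: [lemon dog rat pig]
  32. access lemon: HIT. Next use of lemon: never. Cache: [lemon dog rat pig]
  33. access elk: MISS, evict lemon (next use: never). Cache: [dog rat pig elk]
Total: 25 hits, 8 misses, 4 evictions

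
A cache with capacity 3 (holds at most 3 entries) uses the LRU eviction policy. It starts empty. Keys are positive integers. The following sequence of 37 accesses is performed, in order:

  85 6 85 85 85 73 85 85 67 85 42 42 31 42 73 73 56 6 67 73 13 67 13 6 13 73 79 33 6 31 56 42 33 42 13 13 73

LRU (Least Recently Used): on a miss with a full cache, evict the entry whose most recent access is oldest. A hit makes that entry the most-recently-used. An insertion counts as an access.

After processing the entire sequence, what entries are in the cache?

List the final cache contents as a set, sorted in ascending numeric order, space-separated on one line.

Answer: 13 42 73

Derivation:
LRU simulation (capacity=3):
  1. access 85: MISS. Cache (LRU->MRU): [85]
  2. access 6: MISS. Cache (LRU->MRU): [85 6]
  3. access 85: HIT. Cache (LRU->MRU): [6 85]
  4. access 85: HIT. Cache (LRU->MRU): [6 85]
  5. access 85: HIT. Cache (LRU->MRU): [6 85]
  6. access 73: MISS. Cache (LRU->MRU): [6 85 73]
  7. access 85: HIT. Cache (LRU->MRU): [6 73 85]
  8. access 85: HIT. Cache (LRU->MRU): [6 73 85]
  9. access 67: MISS, evict 6. Cache (LRU->MRU): [73 85 67]
  10. access 85: HIT. Cache (LRU->MRU): [73 67 85]
  11. access 42: MISS, evict 73. Cache (LRU->MRU): [67 85 42]
  12. access 42: HIT. Cache (LRU->MRU): [67 85 42]
  13. access 31: MISS, evict 67. Cache (LRU->MRU): [85 42 31]
  14. access 42: HIT. Cache (LRU->MRU): [85 31 42]
  15. access 73: MISS, evict 85. Cache (LRU->MRU): [31 42 73]
  16. access 73: HIT. Cache (LRU->MRU): [31 42 73]
  17. access 56: MISS, evict 31. Cache (LRU->MRU): [42 73 56]
  18. access 6: MISS, evict 42. Cache (LRU->MRU): [73 56 6]
  19. access 67: MISS, evict 73. Cache (LRU->MRU): [56 6 67]
  20. access 73: MISS, evict 56. Cache (LRU->MRU): [6 67 73]
  21. access 13: MISS, evict 6. Cache (LRU->MRU): [67 73 13]
  22. access 67: HIT. Cache (LRU->MRU): [73 13 67]
  23. access 13: HIT. Cache (LRU->MRU): [73 67 13]
  24. access 6: MISS, evict 73. Cache (LRU->MRU): [67 13 6]
  25. access 13: HIT. Cache (LRU->MRU): [67 6 13]
  26. access 73: MISS, evict 67. Cache (LRU->MRU): [6 13 73]
  27. access 79: MISS, evict 6. Cache (LRU->MRU): [13 73 79]
  28. access 33: MISS, evict 13. Cache (LRU->MRU): [73 79 33]
  29. access 6: MISS, evict 73. Cache (LRU->MRU): [79 33 6]
  30. access 31: MISS, evict 79. Cache (LRU->MRU): [33 6 31]
  31. access 56: MISS, evict 33. Cache (LRU->MRU): [6 31 56]
  32. access 42: MISS, evict 6. Cache (LRU->MRU): [31 56 42]
  33. access 33: MISS, evict 31. Cache (LRU->MRU): [56 42 33]
  34. access 42: HIT. Cache (LRU->MRU): [56 33 42]
  35. access 13: MISS, evict 56. Cache (LRU->MRU): [33 42 13]
  36. access 13: HIT. Cache (LRU->MRU): [33 42 13]
  37. access 73: MISS, evict 33. Cache (LRU->MRU): [42 13 73]
Total: 14 hits, 23 misses, 20 evictions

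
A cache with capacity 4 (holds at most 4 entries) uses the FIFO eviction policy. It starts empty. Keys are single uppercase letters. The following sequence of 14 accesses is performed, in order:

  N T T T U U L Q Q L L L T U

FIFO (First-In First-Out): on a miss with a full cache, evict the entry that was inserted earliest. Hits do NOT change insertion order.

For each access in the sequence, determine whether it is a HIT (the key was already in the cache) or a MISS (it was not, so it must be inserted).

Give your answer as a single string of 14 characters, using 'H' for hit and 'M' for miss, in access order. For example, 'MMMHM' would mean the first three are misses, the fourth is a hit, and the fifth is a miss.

Answer: MMHHMHMMHHHHHH

Derivation:
FIFO simulation (capacity=4):
  1. access N: MISS. Cache (old->new): [N]
  2. access T: MISS. Cache (old->new): [N T]
  3. access T: HIT. Cache (old->new): [N T]
  4. access T: HIT. Cache (old->new): [N T]
  5. access U: MISS. Cache (old->new): [N T U]
  6. access U: HIT. Cache (old->new): [N T U]
  7. access L: MISS. Cache (old->new): [N T U L]
  8. access Q: MISS, evict N. Cache (old->new): [T U L Q]
  9. access Q: HIT. Cache (old->new): [T U L Q]
  10. access L: HIT. Cache (old->new): [T U L Q]
  11. access L: HIT. Cache (old->new): [T U L Q]
  12. access L: HIT. Cache (old->new): [T U L Q]
  13. access T: HIT. Cache (old->new): [T U L Q]
  14. access U: HIT. Cache (old->new): [T U L Q]
Total: 9 hits, 5 misses, 1 evictions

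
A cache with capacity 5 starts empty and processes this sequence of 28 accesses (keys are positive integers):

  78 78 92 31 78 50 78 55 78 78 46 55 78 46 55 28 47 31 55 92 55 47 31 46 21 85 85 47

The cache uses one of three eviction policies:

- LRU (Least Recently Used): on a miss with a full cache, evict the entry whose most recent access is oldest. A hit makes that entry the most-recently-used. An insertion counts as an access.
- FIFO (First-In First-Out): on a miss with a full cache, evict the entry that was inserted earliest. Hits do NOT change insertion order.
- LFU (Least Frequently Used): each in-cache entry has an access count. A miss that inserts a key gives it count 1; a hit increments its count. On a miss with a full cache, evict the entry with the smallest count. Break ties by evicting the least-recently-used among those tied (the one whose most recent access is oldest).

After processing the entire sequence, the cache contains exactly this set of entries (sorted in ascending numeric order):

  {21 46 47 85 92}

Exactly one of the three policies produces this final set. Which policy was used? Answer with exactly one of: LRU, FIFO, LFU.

Simulating under each policy and comparing final sets:
  LRU: final set = {21 31 46 47 85} -> differs
  FIFO: final set = {21 46 47 85 92} -> MATCHES target
  LFU: final set = {46 47 55 78 85} -> differs
Only FIFO produces the target set.

Answer: FIFO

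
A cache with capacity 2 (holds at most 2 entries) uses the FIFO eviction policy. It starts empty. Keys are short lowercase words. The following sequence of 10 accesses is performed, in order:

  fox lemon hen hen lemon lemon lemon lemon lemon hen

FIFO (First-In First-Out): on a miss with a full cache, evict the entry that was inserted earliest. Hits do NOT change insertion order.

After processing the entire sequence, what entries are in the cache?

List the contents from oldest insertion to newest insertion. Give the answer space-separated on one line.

FIFO simulation (capacity=2):
  1. access fox: MISS. Cache (old->new): [fox]
  2. access lemon: MISS. Cache (old->new): [fox lemon]
  3. access hen: MISS, evict fox. Cache (old->new): [lemon hen]
  4. access hen: HIT. Cache (old->new): [lemon hen]
  5. access lemon: HIT. Cache (old->new): [lemon hen]
  6. access lemon: HIT. Cache (old->new): [lemon hen]
  7. access lemon: HIT. Cache (old->new): [lemon hen]
  8. access lemon: HIT. Cache (old->new): [lemon hen]
  9. access lemon: HIT. Cache (old->new): [lemon hen]
  10. access hen: HIT. Cache (old->new): [lemon hen]
Total: 7 hits, 3 misses, 1 evictions

Answer: lemon hen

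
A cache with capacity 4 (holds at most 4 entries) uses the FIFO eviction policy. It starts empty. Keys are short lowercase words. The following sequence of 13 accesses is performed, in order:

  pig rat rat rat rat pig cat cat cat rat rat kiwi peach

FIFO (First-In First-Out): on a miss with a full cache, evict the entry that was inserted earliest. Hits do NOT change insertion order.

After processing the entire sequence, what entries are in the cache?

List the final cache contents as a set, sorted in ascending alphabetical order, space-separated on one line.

Answer: cat kiwi peach rat

Derivation:
FIFO simulation (capacity=4):
  1. access pig: MISS. Cache (old->new): [pig]
  2. access rat: MISS. Cache (old->new): [pig rat]
  3. access rat: HIT. Cache (old->new): [pig rat]
  4. access rat: HIT. Cache (old->new): [pig rat]
  5. access rat: HIT. Cache (old->new): [pig rat]
  6. access pig: HIT. Cache (old->new): [pig rat]
  7. access cat: MISS. Cache (old->new): [pig rat cat]
  8. access cat: HIT. Cache (old->new): [pig rat cat]
  9. access cat: HIT. Cache (old->new): [pig rat cat]
  10. access rat: HIT. Cache (old->new): [pig rat cat]
  11. access rat: HIT. Cache (old->new): [pig rat cat]
  12. access kiwi: MISS. Cache (old->new): [pig rat cat kiwi]
  13. access peach: MISS, evict pig. Cache (old->new): [rat cat kiwi peach]
Total: 8 hits, 5 misses, 1 evictions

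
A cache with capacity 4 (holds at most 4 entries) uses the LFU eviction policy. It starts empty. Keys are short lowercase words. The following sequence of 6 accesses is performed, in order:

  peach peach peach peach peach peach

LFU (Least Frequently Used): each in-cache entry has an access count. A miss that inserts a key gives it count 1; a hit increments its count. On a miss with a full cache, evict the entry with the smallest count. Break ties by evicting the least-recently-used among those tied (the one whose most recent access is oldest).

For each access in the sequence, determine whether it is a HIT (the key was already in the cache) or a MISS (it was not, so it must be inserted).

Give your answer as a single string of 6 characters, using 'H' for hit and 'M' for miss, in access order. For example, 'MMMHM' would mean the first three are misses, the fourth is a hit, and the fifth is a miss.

Answer: MHHHHH

Derivation:
LFU simulation (capacity=4):
  1. access peach: MISS. Cache: [peach(c=1)]
  2. access peach: HIT, count now 2. Cache: [peach(c=2)]
  3. access peach: HIT, count now 3. Cache: [peach(c=3)]
  4. access peach: HIT, count now 4. Cache: [peach(c=4)]
  5. access peach: HIT, count now 5. Cache: [peach(c=5)]
  6. access peach: HIT, count now 6. Cache: [peach(c=6)]
Total: 5 hits, 1 misses, 0 evictions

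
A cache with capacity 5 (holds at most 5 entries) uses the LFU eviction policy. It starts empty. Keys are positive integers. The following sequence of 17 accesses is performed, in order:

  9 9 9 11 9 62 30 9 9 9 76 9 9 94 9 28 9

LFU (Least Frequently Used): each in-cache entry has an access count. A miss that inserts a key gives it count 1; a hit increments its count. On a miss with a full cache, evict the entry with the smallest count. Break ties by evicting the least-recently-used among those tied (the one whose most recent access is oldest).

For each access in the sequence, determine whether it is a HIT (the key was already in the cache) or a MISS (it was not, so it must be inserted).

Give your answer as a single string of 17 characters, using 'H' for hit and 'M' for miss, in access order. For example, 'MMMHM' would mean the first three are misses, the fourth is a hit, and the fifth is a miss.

Answer: MHHMHMMHHHMHHMHMH

Derivation:
LFU simulation (capacity=5):
  1. access 9: MISS. Cache: [9(c=1)]
  2. access 9: HIT, count now 2. Cache: [9(c=2)]
  3. access 9: HIT, count now 3. Cache: [9(c=3)]
  4. access 11: MISS. Cache: [11(c=1) 9(c=3)]
  5. access 9: HIT, count now 4. Cache: [11(c=1) 9(c=4)]
  6. access 62: MISS. Cache: [11(c=1) 62(c=1) 9(c=4)]
  7. access 30: MISS. Cache: [11(c=1) 62(c=1) 30(c=1) 9(c=4)]
  8. access 9: HIT, count now 5. Cache: [11(c=1) 62(c=1) 30(c=1) 9(c=5)]
  9. access 9: HIT, count now 6. Cache: [11(c=1) 62(c=1) 30(c=1) 9(c=6)]
  10. access 9: HIT, count now 7. Cache: [11(c=1) 62(c=1) 30(c=1) 9(c=7)]
  11. access 76: MISS. Cache: [11(c=1) 62(c=1) 30(c=1) 76(c=1) 9(c=7)]
  12. access 9: HIT, count now 8. Cache: [11(c=1) 62(c=1) 30(c=1) 76(c=1) 9(c=8)]
  13. access 9: HIT, count now 9. Cache: [11(c=1) 62(c=1) 30(c=1) 76(c=1) 9(c=9)]
  14. access 94: MISS, evict 11(c=1). Cache: [62(c=1) 30(c=1) 76(c=1) 94(c=1) 9(c=9)]
  15. access 9: HIT, count now 10. Cache: [62(c=1) 30(c=1) 76(c=1) 94(c=1) 9(c=10)]
  16. access 28: MISS, evict 62(c=1). Cache: [30(c=1) 76(c=1) 94(c=1) 28(c=1) 9(c=10)]
  17. access 9: HIT, count now 11. Cache: [30(c=1) 76(c=1) 94(c=1) 28(c=1) 9(c=11)]
Total: 10 hits, 7 misses, 2 evictions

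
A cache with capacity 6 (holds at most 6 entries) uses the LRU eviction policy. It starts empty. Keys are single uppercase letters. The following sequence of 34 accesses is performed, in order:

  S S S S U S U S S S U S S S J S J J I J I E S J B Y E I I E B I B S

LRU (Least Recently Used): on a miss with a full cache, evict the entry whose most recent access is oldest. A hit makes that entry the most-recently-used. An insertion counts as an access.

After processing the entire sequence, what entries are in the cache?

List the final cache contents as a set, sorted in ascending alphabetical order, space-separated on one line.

LRU simulation (capacity=6):
  1. access S: MISS. Cache (LRU->MRU): [S]
  2. access S: HIT. Cache (LRU->MRU): [S]
  3. access S: HIT. Cache (LRU->MRU): [S]
  4. access S: HIT. Cache (LRU->MRU): [S]
  5. access U: MISS. Cache (LRU->MRU): [S U]
  6. access S: HIT. Cache (LRU->MRU): [U S]
  7. access U: HIT. Cache (LRU->MRU): [S U]
  8. access S: HIT. Cache (LRU->MRU): [U S]
  9. access S: HIT. Cache (LRU->MRU): [U S]
  10. access S: HIT. Cache (LRU->MRU): [U S]
  11. access U: HIT. Cache (LRU->MRU): [S U]
  12. access S: HIT. Cache (LRU->MRU): [U S]
  13. access S: HIT. Cache (LRU->MRU): [U S]
  14. access S: HIT. Cache (LRU->MRU): [U S]
  15. access J: MISS. Cache (LRU->MRU): [U S J]
  16. access S: HIT. Cache (LRU->MRU): [U J S]
  17. access J: HIT. Cache (LRU->MRU): [U S J]
  18. access J: HIT. Cache (LRU->MRU): [U S J]
  19. access I: MISS. Cache (LRU->MRU): [U S J I]
  20. access J: HIT. Cache (LRU->MRU): [U S I J]
  21. access I: HIT. Cache (LRU->MRU): [U S J I]
  22. access E: MISS. Cache (LRU->MRU): [U S J I E]
  23. access S: HIT. Cache (LRU->MRU): [U J I E S]
  24. access J: HIT. Cache (LRU->MRU): [U I E S J]
  25. access B: MISS. Cache (LRU->MRU): [U I E S J B]
  26. access Y: MISS, evict U. Cache (LRU->MRU): [I E S J B Y]
  27. access E: HIT. Cache (LRU->MRU): [I S J B Y E]
  28. access I: HIT. Cache (LRU->MRU): [S J B Y E I]
  29. access I: HIT. Cache (LRU->MRU): [S J B Y E I]
  30. access E: HIT. Cache (LRU->MRU): [S J B Y I E]
  31. access B: HIT. Cache (LRU->MRU): [S J Y I E B]
  32. access I: HIT. Cache (LRU->MRU): [S J Y E B I]
  33. access B: HIT. Cache (LRU->MRU): [S J Y E I B]
  34. access S: HIT. Cache (LRU->MRU): [J Y E I B S]
Total: 27 hits, 7 misses, 1 evictions

Answer: B E I J S Y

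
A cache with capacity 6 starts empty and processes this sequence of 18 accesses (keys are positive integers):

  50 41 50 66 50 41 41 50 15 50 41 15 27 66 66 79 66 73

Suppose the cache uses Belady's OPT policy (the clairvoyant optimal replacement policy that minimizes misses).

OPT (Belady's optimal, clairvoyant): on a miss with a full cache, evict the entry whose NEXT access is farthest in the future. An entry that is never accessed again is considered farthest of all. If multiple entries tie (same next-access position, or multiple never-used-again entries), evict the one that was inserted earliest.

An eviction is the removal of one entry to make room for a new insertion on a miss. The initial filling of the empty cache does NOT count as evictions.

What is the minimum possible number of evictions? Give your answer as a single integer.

Answer: 1

Derivation:
OPT (Belady) simulation (capacity=6):
  1. access 50: MISS. Cache: [50]
  2. access 41: MISS. Cache: [50 41]
  3. access 50: HIT. Next use of 50: step 5. Cache: [50 41]
  4. access 66: MISS. Cache: [50 41 66]
  5. access 50: HIT. Next use of 50: step 8. Cache: [50 41 66]
  6. access 41: HIT. Next use of 41: step 7. Cache: [50 41 66]
  7. access 41: HIT. Next use of 41: step 11. Cache: [50 41 66]
  8. access 50: HIT. Next use of 50: step 10. Cache: [50 41 66]
  9. access 15: MISS. Cache: [50 41 66 15]
  10. access 50: HIT. Next use of 50: never. Cache: [50 41 66 15]
  11. access 41: HIT. Next use of 41: never. Cache: [50 41 66 15]
  12. access 15: HIT. Next use of 15: never. Cache: [50 41 66 15]
  13. access 27: MISS. Cache: [50 41 66 15 27]
  14. access 66: HIT. Next use of 66: step 15. Cache: [50 41 66 15 27]
  15. access 66: HIT. Next use of 66: step 17. Cache: [50 41 66 15 27]
  16. access 79: MISS. Cache: [50 41 66 15 27 79]
  17. access 66: HIT. Next use of 66: never. Cache: [50 41 66 15 27 79]
  18. access 73: MISS, evict 50 (next use: never). Cache: [41 66 15 27 79 73]
Total: 11 hits, 7 misses, 1 evictions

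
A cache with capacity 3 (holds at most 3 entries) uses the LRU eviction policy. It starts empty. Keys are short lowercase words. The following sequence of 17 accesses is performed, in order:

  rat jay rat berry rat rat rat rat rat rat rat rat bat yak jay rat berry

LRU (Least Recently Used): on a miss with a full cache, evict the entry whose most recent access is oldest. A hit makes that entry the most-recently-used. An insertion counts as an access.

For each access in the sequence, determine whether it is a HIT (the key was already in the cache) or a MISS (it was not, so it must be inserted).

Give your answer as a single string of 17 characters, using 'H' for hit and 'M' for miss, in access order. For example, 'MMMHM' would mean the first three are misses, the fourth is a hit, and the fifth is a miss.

LRU simulation (capacity=3):
  1. access rat: MISS. Cache (LRU->MRU): [rat]
  2. access jay: MISS. Cache (LRU->MRU): [rat jay]
  3. access rat: HIT. Cache (LRU->MRU): [jay rat]
  4. access berry: MISS. Cache (LRU->MRU): [jay rat berry]
  5. access rat: HIT. Cache (LRU->MRU): [jay berry rat]
  6. access rat: HIT. Cache (LRU->MRU): [jay berry rat]
  7. access rat: HIT. Cache (LRU->MRU): [jay berry rat]
  8. access rat: HIT. Cache (LRU->MRU): [jay berry rat]
  9. access rat: HIT. Cache (LRU->MRU): [jay berry rat]
  10. access rat: HIT. Cache (LRU->MRU): [jay berry rat]
  11. access rat: HIT. Cache (LRU->MRU): [jay berry rat]
  12. access rat: HIT. Cache (LRU->MRU): [jay berry rat]
  13. access bat: MISS, evict jay. Cache (LRU->MRU): [berry rat bat]
  14. access yak: MISS, evict berry. Cache (LRU->MRU): [rat bat yak]
  15. access jay: MISS, evict rat. Cache (LRU->MRU): [bat yak jay]
  16. access rat: MISS, evict bat. Cache (LRU->MRU): [yak jay rat]
  17. access berry: MISS, evict yak. Cache (LRU->MRU): [jay rat berry]
Total: 9 hits, 8 misses, 5 evictions

Answer: MMHMHHHHHHHHMMMMM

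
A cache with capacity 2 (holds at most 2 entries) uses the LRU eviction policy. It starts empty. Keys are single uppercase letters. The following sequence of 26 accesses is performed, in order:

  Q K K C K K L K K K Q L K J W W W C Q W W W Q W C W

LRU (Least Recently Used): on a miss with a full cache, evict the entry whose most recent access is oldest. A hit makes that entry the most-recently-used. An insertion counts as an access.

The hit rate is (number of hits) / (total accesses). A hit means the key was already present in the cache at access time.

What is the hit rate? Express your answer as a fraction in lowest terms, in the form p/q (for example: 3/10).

Answer: 1/2

Derivation:
LRU simulation (capacity=2):
  1. access Q: MISS. Cache (LRU->MRU): [Q]
  2. access K: MISS. Cache (LRU->MRU): [Q K]
  3. access K: HIT. Cache (LRU->MRU): [Q K]
  4. access C: MISS, evict Q. Cache (LRU->MRU): [K C]
  5. access K: HIT. Cache (LRU->MRU): [C K]
  6. access K: HIT. Cache (LRU->MRU): [C K]
  7. access L: MISS, evict C. Cache (LRU->MRU): [K L]
  8. access K: HIT. Cache (LRU->MRU): [L K]
  9. access K: HIT. Cache (LRU->MRU): [L K]
  10. access K: HIT. Cache (LRU->MRU): [L K]
  11. access Q: MISS, evict L. Cache (LRU->MRU): [K Q]
  12. access L: MISS, evict K. Cache (LRU->MRU): [Q L]
  13. access K: MISS, evict Q. Cache (LRU->MRU): [L K]
  14. access J: MISS, evict L. Cache (LRU->MRU): [K J]
  15. access W: MISS, evict K. Cache (LRU->MRU): [J W]
  16. access W: HIT. Cache (LRU->MRU): [J W]
  17. access W: HIT. Cache (LRU->MRU): [J W]
  18. access C: MISS, evict J. Cache (LRU->MRU): [W C]
  19. access Q: MISS, evict W. Cache (LRU->MRU): [C Q]
  20. access W: MISS, evict C. Cache (LRU->MRU): [Q W]
  21. access W: HIT. Cache (LRU->MRU): [Q W]
  22. access W: HIT. Cache (LRU->MRU): [Q W]
  23. access Q: HIT. Cache (LRU->MRU): [W Q]
  24. access W: HIT. Cache (LRU->MRU): [Q W]
  25. access C: MISS, evict Q. Cache (LRU->MRU): [W C]
  26. access W: HIT. Cache (LRU->MRU): [C W]
Total: 13 hits, 13 misses, 11 evictions

Hit rate = 13/26 = 1/2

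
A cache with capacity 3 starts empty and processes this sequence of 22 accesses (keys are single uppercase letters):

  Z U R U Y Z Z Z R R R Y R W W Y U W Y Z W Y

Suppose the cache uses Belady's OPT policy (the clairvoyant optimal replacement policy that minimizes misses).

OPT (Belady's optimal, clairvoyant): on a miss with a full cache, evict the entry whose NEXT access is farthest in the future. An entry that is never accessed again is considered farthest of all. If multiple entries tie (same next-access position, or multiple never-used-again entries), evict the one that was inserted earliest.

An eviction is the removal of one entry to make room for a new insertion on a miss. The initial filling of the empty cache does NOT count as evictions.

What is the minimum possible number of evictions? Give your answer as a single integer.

OPT (Belady) simulation (capacity=3):
  1. access Z: MISS. Cache: [Z]
  2. access U: MISS. Cache: [Z U]
  3. access R: MISS. Cache: [Z U R]
  4. access U: HIT. Next use of U: step 17. Cache: [Z U R]
  5. access Y: MISS, evict U (next use: step 17). Cache: [Z R Y]
  6. access Z: HIT. Next use of Z: step 7. Cache: [Z R Y]
  7. access Z: HIT. Next use of Z: step 8. Cache: [Z R Y]
  8. access Z: HIT. Next use of Z: step 20. Cache: [Z R Y]
  9. access R: HIT. Next use of R: step 10. Cache: [Z R Y]
  10. access R: HIT. Next use of R: step 11. Cache: [Z R Y]
  11. access R: HIT. Next use of R: step 13. Cache: [Z R Y]
  12. access Y: HIT. Next use of Y: step 16. Cache: [Z R Y]
  13. access R: HIT. Next use of R: never. Cache: [Z R Y]
  14. access W: MISS, evict R (next use: never). Cache: [Z Y W]
  15. access W: HIT. Next use of W: step 18. Cache: [Z Y W]
  16. access Y: HIT. Next use of Y: step 19. Cache: [Z Y W]
  17. access U: MISS, evict Z (next use: step 20). Cache: [Y W U]
  18. access W: HIT. Next use of W: step 21. Cache: [Y W U]
  19. access Y: HIT. Next use of Y: step 22. Cache: [Y W U]
  20. access Z: MISS, evict U (next use: never). Cache: [Y W Z]
  21. access W: HIT. Next use of W: never. Cache: [Y W Z]
  22. access Y: HIT. Next use of Y: never. Cache: [Y W Z]
Total: 15 hits, 7 misses, 4 evictions

Answer: 4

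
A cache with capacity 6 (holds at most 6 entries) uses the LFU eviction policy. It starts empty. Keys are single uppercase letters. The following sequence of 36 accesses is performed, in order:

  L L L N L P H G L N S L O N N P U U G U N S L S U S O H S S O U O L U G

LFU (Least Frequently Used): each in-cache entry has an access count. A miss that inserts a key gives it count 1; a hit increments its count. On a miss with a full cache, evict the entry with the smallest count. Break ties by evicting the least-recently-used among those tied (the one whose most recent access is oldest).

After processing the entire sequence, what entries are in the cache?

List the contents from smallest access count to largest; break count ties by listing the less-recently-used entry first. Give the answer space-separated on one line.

LFU simulation (capacity=6):
  1. access L: MISS. Cache: [L(c=1)]
  2. access L: HIT, count now 2. Cache: [L(c=2)]
  3. access L: HIT, count now 3. Cache: [L(c=3)]
  4. access N: MISS. Cache: [N(c=1) L(c=3)]
  5. access L: HIT, count now 4. Cache: [N(c=1) L(c=4)]
  6. access P: MISS. Cache: [N(c=1) P(c=1) L(c=4)]
  7. access H: MISS. Cache: [N(c=1) P(c=1) H(c=1) L(c=4)]
  8. access G: MISS. Cache: [N(c=1) P(c=1) H(c=1) G(c=1) L(c=4)]
  9. access L: HIT, count now 5. Cache: [N(c=1) P(c=1) H(c=1) G(c=1) L(c=5)]
  10. access N: HIT, count now 2. Cache: [P(c=1) H(c=1) G(c=1) N(c=2) L(c=5)]
  11. access S: MISS. Cache: [P(c=1) H(c=1) G(c=1) S(c=1) N(c=2) L(c=5)]
  12. access L: HIT, count now 6. Cache: [P(c=1) H(c=1) G(c=1) S(c=1) N(c=2) L(c=6)]
  13. access O: MISS, evict P(c=1). Cache: [H(c=1) G(c=1) S(c=1) O(c=1) N(c=2) L(c=6)]
  14. access N: HIT, count now 3. Cache: [H(c=1) G(c=1) S(c=1) O(c=1) N(c=3) L(c=6)]
  15. access N: HIT, count now 4. Cache: [H(c=1) G(c=1) S(c=1) O(c=1) N(c=4) L(c=6)]
  16. access P: MISS, evict H(c=1). Cache: [G(c=1) S(c=1) O(c=1) P(c=1) N(c=4) L(c=6)]
  17. access U: MISS, evict G(c=1). Cache: [S(c=1) O(c=1) P(c=1) U(c=1) N(c=4) L(c=6)]
  18. access U: HIT, count now 2. Cache: [S(c=1) O(c=1) P(c=1) U(c=2) N(c=4) L(c=6)]
  19. access G: MISS, evict S(c=1). Cache: [O(c=1) P(c=1) G(c=1) U(c=2) N(c=4) L(c=6)]
  20. access U: HIT, count now 3. Cache: [O(c=1) P(c=1) G(c=1) U(c=3) N(c=4) L(c=6)]
  21. access N: HIT, count now 5. Cache: [O(c=1) P(c=1) G(c=1) U(c=3) N(c=5) L(c=6)]
  22. access S: MISS, evict O(c=1). Cache: [P(c=1) G(c=1) S(c=1) U(c=3) N(c=5) L(c=6)]
  23. access L: HIT, count now 7. Cache: [P(c=1) G(c=1) S(c=1) U(c=3) N(c=5) L(c=7)]
  24. access S: HIT, count now 2. Cache: [P(c=1) G(c=1) S(c=2) U(c=3) N(c=5) L(c=7)]
  25. access U: HIT, count now 4. Cache: [P(c=1) G(c=1) S(c=2) U(c=4) N(c=5) L(c=7)]
  26. access S: HIT, count now 3. Cache: [P(c=1) G(c=1) S(c=3) U(c=4) N(c=5) L(c=7)]
  27. access O: MISS, evict P(c=1). Cache: [G(c=1) O(c=1) S(c=3) U(c=4) N(c=5) L(c=7)]
  28. access H: MISS, evict G(c=1). Cache: [O(c=1) H(c=1) S(c=3) U(c=4) N(c=5) L(c=7)]
  29. access S: HIT, count now 4. Cache: [O(c=1) H(c=1) U(c=4) S(c=4) N(c=5) L(c=7)]
  30. access S: HIT, count now 5. Cache: [O(c=1) H(c=1) U(c=4) N(c=5) S(c=5) L(c=7)]
  31. access O: HIT, count now 2. Cache: [H(c=1) O(c=2) U(c=4) N(c=5) S(c=5) L(c=7)]
  32. access U: HIT, count now 5. Cache: [H(c=1) O(c=2) N(c=5) S(c=5) U(c=5) L(c=7)]
  33. access O: HIT, count now 3. Cache: [H(c=1) O(c=3) N(c=5) S(c=5) U(c=5) L(c=7)]
  34. access L: HIT, count now 8. Cache: [H(c=1) O(c=3) N(c=5) S(c=5) U(c=5) L(c=8)]
  35. access U: HIT, count now 6. Cache: [H(c=1) O(c=3) N(c=5) S(c=5) U(c=6) L(c=8)]
  36. access G: MISS, evict H(c=1). Cache: [G(c=1) O(c=3) N(c=5) S(c=5) U(c=6) L(c=8)]
Total: 22 hits, 14 misses, 8 evictions

Answer: G O N S U L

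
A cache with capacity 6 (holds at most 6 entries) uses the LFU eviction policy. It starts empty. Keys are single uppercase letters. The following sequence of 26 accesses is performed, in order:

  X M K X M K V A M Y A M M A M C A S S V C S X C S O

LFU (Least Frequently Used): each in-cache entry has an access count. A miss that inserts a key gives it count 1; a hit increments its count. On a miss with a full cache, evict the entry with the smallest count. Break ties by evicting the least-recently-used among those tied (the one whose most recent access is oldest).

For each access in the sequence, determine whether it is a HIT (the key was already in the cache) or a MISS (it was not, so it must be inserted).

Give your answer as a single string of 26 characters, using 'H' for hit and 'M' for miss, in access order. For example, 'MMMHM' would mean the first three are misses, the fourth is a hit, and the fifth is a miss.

LFU simulation (capacity=6):
  1. access X: MISS. Cache: [X(c=1)]
  2. access M: MISS. Cache: [X(c=1) M(c=1)]
  3. access K: MISS. Cache: [X(c=1) M(c=1) K(c=1)]
  4. access X: HIT, count now 2. Cache: [M(c=1) K(c=1) X(c=2)]
  5. access M: HIT, count now 2. Cache: [K(c=1) X(c=2) M(c=2)]
  6. access K: HIT, count now 2. Cache: [X(c=2) M(c=2) K(c=2)]
  7. access V: MISS. Cache: [V(c=1) X(c=2) M(c=2) K(c=2)]
  8. access A: MISS. Cache: [V(c=1) A(c=1) X(c=2) M(c=2) K(c=2)]
  9. access M: HIT, count now 3. Cache: [V(c=1) A(c=1) X(c=2) K(c=2) M(c=3)]
  10. access Y: MISS. Cache: [V(c=1) A(c=1) Y(c=1) X(c=2) K(c=2) M(c=3)]
  11. access A: HIT, count now 2. Cache: [V(c=1) Y(c=1) X(c=2) K(c=2) A(c=2) M(c=3)]
  12. access M: HIT, count now 4. Cache: [V(c=1) Y(c=1) X(c=2) K(c=2) A(c=2) M(c=4)]
  13. access M: HIT, count now 5. Cache: [V(c=1) Y(c=1) X(c=2) K(c=2) A(c=2) M(c=5)]
  14. access A: HIT, count now 3. Cache: [V(c=1) Y(c=1) X(c=2) K(c=2) A(c=3) M(c=5)]
  15. access M: HIT, count now 6. Cache: [V(c=1) Y(c=1) X(c=2) K(c=2) A(c=3) M(c=6)]
  16. access C: MISS, evict V(c=1). Cache: [Y(c=1) C(c=1) X(c=2) K(c=2) A(c=3) M(c=6)]
  17. access A: HIT, count now 4. Cache: [Y(c=1) C(c=1) X(c=2) K(c=2) A(c=4) M(c=6)]
  18. access S: MISS, evict Y(c=1). Cache: [C(c=1) S(c=1) X(c=2) K(c=2) A(c=4) M(c=6)]
  19. access S: HIT, count now 2. Cache: [C(c=1) X(c=2) K(c=2) S(c=2) A(c=4) M(c=6)]
  20. access V: MISS, evict C(c=1). Cache: [V(c=1) X(c=2) K(c=2) S(c=2) A(c=4) M(c=6)]
  21. access C: MISS, evict V(c=1). Cache: [C(c=1) X(c=2) K(c=2) S(c=2) A(c=4) M(c=6)]
  22. access S: HIT, count now 3. Cache: [C(c=1) X(c=2) K(c=2) S(c=3) A(c=4) M(c=6)]
  23. access X: HIT, count now 3. Cache: [C(c=1) K(c=2) S(c=3) X(c=3) A(c=4) M(c=6)]
  24. access C: HIT, count now 2. Cache: [K(c=2) C(c=2) S(c=3) X(c=3) A(c=4) M(c=6)]
  25. access S: HIT, count now 4. Cache: [K(c=2) C(c=2) X(c=3) A(c=4) S(c=4) M(c=6)]
  26. access O: MISS, evict K(c=2). Cache: [O(c=1) C(c=2) X(c=3) A(c=4) S(c=4) M(c=6)]
Total: 15 hits, 11 misses, 5 evictions

Answer: MMMHHHMMHMHHHHHMHMHMMHHHHM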